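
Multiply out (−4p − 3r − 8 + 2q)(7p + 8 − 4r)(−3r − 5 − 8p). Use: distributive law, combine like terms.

(−4p − 3r − 8 + 2q)(7p + 8 − 4r)(−3r − 5 − 8p)
= (−28p² − 32p + 16pr − 21pr − 24r + 12r² − 56p − 64 + 32r + 14pq + 16q − 8qr)(−3r − 5 − 8p)    [distributive law]
= (−28p² − 88p − 5pr + 8r + 12r² − 64 + 14pq + 16q − 8qr)(−3r − 5 − 8p)    [combine like terms]
= 84p²r + 140p² + 224p³ + 264pr + 440p + 704p² + 15pr² + 25pr + 40p²r − 24r² − 40r − 64pr − 36r³ − 60r² − 96pr² + 192r + 320 + 512p − 42pqr − 70pq − 112p²q − 48qr − 80q − 128pq + 24qr² + 40qr + 64pqr    [distributive law]
= 124p²r + 844p² + 224p³ + 225pr + 952p − 81pr² − 84r² + 152r − 36r³ + 320 + 22pqr − 198pq − 112p²q − 8qr − 80q + 24qr²    [combine like terms]

124p²r + 844p² + 224p³ + 225pr + 952p − 81pr² − 84r² + 152r − 36r³ + 320 + 22pqr − 198pq − 112p²q − 8qr − 80q + 24qr²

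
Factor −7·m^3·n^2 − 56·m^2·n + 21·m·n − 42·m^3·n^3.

−7·m^3·n^2 − 56·m^2·n + 21·m·n − 42·m^3·n^3
= 7(−m^3·n^2 − 8·m^2·n + 3·m·n − 6·m^3·n^3)    [factor out 7]
= 7·m·n(−m^2·n − 8·m + 3 − 6·m^2·n^2)    [factor out m·n]

7·m·n(−m^2·n − 8·m + 3 − 6·m^2·n^2)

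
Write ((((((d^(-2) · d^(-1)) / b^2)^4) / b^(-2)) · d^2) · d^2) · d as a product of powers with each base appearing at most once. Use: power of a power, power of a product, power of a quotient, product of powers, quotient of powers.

b^(-6)·d^(-7)

((((((d^(-2) · d^(-1)) / b^2)^4) / b^(-2)) · d^2) · d^2) · d
= ((((((d^(-2) · d^(-1))^4) / ((b^2)^4)) / b^(-2)) · d^2) · d^2) · d    [power of a quotient]
= (((((((d^(-2))^4) · ((d^(-1))^4)) / ((b^2)^4)) / b^(-2)) · d^2) · d^2) · d    [power of a product]
= (((((d^(-8) · ((d^(-1))^4)) / ((b^2)^4)) / b^(-2)) · d^2) · d^2) · d    [power of a power]
= (((((d^(-8) · d^(-4)) / ((b^2)^4)) / b^(-2)) · d^2) · d^2) · d    [power of a power]
= ((((d^(-12) / ((b^2)^4)) / b^(-2)) · d^2) · d^2) · d    [product of powers]
= ((((d^(-12) / b^8) / b^(-2)) · d^2) · d^2) · d    [power of a power]
= b^(-6)·d^(-7)    [quotient of powers; product of powers]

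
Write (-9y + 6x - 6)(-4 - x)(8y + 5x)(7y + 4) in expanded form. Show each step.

2016y^3 + 2496y^2 + 540xy^2 + 984xy + 504xy^3 - 21x^2y^2 - 642x^2y - 360x^2 - 210x^3y - 120x^3 + 768y + 480x

(-9y + 6x - 6)(-4 - x)(8y + 5x)(7y + 4)
= (36y + 9xy - 24x - 6x^2 + 24 + 6x)(8y + 5x)(7y + 4)    [distributive law]
= (36y + 9xy - 18x - 6x^2 + 24)(8y + 5x)(7y + 4)    [combine like terms]
= (288y^2 + 180xy + 72xy^2 + 45x^2y - 144xy - 90x^2 - 48x^2y - 30x^3 + 192y + 120x)(7y + 4)    [distributive law]
= (288y^2 + 36xy + 72xy^2 - 3x^2y - 90x^2 - 30x^3 + 192y + 120x)(7y + 4)    [combine like terms]
= 2016y^3 + 1152y^2 + 252xy^2 + 144xy + 504xy^3 + 288xy^2 - 21x^2y^2 - 12x^2y - 630x^2y - 360x^2 - 210x^3y - 120x^3 + 1344y^2 + 768y + 840xy + 480x    [distributive law]
= 2016y^3 + 2496y^2 + 540xy^2 + 984xy + 504xy^3 - 21x^2y^2 - 642x^2y - 360x^2 - 210x^3y - 120x^3 + 768y + 480x    [combine like terms]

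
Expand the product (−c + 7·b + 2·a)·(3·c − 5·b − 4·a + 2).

−3·c^2 + 26·b·c + 10·a·c − 2·c − 35·b^2 − 38·a·b + 14·b − 8·a^2 + 4·a

(−c + 7·b + 2·a)·(3·c − 5·b − 4·a + 2)
= −3·c^2 + 5·b·c + 4·a·c − 2·c + 21·b·c − 35·b^2 − 28·a·b + 14·b + 6·a·c − 10·a·b − 8·a^2 + 4·a    [distributive law]
= −3·c^2 + 26·b·c + 10·a·c − 2·c − 35·b^2 − 38·a·b + 14·b − 8·a^2 + 4·a    [combine like terms]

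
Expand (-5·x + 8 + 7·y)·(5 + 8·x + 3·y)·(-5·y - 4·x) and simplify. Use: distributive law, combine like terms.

-431·x·y - 156·x^2 + 36·x^2·y + 160·x^3 - 289·x·y^2 - 200·y - 160·x - 295·y^2 - 105·y^3

(-5·x + 8 + 7·y)·(5 + 8·x + 3·y)·(-5·y - 4·x)
= (-25·x - 40·x^2 - 15·x·y + 40 + 64·x + 24·y + 35·y + 56·x·y + 21·y^2)·(-5·y - 4·x)    [distributive law]
= (39·x - 40·x^2 + 41·x·y + 40 + 59·y + 21·y^2)·(-5·y - 4·x)    [combine like terms]
= -195·x·y - 156·x^2 + 200·x^2·y + 160·x^3 - 205·x·y^2 - 164·x^2·y - 200·y - 160·x - 295·y^2 - 236·x·y - 105·y^3 - 84·x·y^2    [distributive law]
= -431·x·y - 156·x^2 + 36·x^2·y + 160·x^3 - 289·x·y^2 - 200·y - 160·x - 295·y^2 - 105·y^3    [combine like terms]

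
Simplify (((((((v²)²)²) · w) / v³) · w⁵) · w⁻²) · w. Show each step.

(((((((v²)²)²) · w) / v³) · w⁵) · w⁻²) · w
= ((((((v²)⁴) · w) / v³) · w⁵) · w⁻²) · w    [power of a power]
= ((((v⁸ · w) / v³) · w⁵) · w⁻²) · w    [power of a power]
= v⁵w⁵    [quotient of powers; product of powers]

v⁵w⁵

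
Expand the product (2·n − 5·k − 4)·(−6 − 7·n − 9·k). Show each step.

16·n − 14·n^2 + 17·k·n + 66·k + 45·k^2 + 24

(2·n − 5·k − 4)·(−6 − 7·n − 9·k)
= −12·n − 14·n^2 − 18·k·n + 30·k + 35·k·n + 45·k^2 + 24 + 28·n + 36·k    [distributive law]
= 16·n − 14·n^2 + 17·k·n + 66·k + 45·k^2 + 24    [combine like terms]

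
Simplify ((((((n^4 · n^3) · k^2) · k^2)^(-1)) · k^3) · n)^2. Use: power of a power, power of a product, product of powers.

((((((n^4 · n^3) · k^2) · k^2)^(-1)) · k^3) · n)^2
= ((((((n^4 · n^3) · k^2) · k^2)^(-1)) · k^3)^2) · (n^2)    [power of a product]
= ((((((n^4 · n^3) · k^2) · k^2)^(-1))^2) · ((k^3)^2)) · (n^2)    [power of a product]
= (((((n^4 · n^3) · k^2) · k^2)^(-2)) · ((k^3)^2)) · (n^2)    [power of a power]
= (((((n^4 · n^3) · k^2)^(-2)) · ((k^2)^(-2))) · ((k^3)^2)) · (n^2)    [power of a product]
= (((((n^4 · n^3)^(-2)) · ((k^2)^(-2))) · ((k^2)^(-2))) · ((k^3)^2)) · (n^2)    [power of a product]
= ((((((n^4)^(-2)) · ((n^3)^(-2))) · ((k^2)^(-2))) · ((k^2)^(-2))) · ((k^3)^2)) · (n^2)    [power of a product]
= ((((n^(-8) · ((n^3)^(-2))) · ((k^2)^(-2))) · ((k^2)^(-2))) · ((k^3)^2)) · (n^2)    [power of a power]
= ((((n^(-8) · n^(-6)) · ((k^2)^(-2))) · ((k^2)^(-2))) · ((k^3)^2)) · (n^2)    [power of a power]
= (((n^(-14) · ((k^2)^(-2))) · ((k^2)^(-2))) · ((k^3)^2)) · (n^2)    [product of powers]
= (((n^(-14) · k^(-4)) · ((k^2)^(-2))) · ((k^3)^2)) · (n^2)    [power of a power]
= (((n^(-14) · k^(-4)) · k^(-4)) · ((k^3)^2)) · (n^2)    [power of a power]
= (((n^(-14) · k^(-4)) · k^(-4)) · k^6) · (n^2)    [power of a power]
= k^(-2)n^(-12)    [product of powers]

k^(-2)n^(-12)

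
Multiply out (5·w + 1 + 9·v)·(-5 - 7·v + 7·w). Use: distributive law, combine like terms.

(5·w + 1 + 9·v)·(-5 - 7·v + 7·w)
= -25·w - 35·v·w + 35·w^2 - 5 - 7·v + 7·w - 45·v - 63·v^2 + 63·v·w    [distributive law]
= -18·w + 28·v·w + 35·w^2 - 5 - 52·v - 63·v^2    [combine like terms]

-18·w + 28·v·w + 35·w^2 - 5 - 52·v - 63·v^2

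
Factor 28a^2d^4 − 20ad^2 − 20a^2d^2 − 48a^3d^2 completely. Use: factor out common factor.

4ad^2(7ad^2 − 5 − 5a − 12a^2)

28a^2d^4 − 20ad^2 − 20a^2d^2 − 48a^3d^2
= 4(7a^2d^4 − 5ad^2 − 5a^2d^2 − 12a^3d^2)    [factor out 4]
= 4ad^2(7ad^2 − 5 − 5a − 12a^2)    [factor out ad^2]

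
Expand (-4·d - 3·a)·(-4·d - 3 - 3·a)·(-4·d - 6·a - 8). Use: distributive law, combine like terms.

-64·d³ - 192·a·d² - 176·d² - 300·a·d - 96·d - 180·a²·d - 126·a² - 72·a - 54·a³

(-4·d - 3·a)·(-4·d - 3 - 3·a)·(-4·d - 6·a - 8)
= (16·d² + 12·d + 12·a·d + 12·a·d + 9·a + 9·a²)·(-4·d - 6·a - 8)    [distributive law]
= (16·d² + 12·d + 24·a·d + 9·a + 9·a²)·(-4·d - 6·a - 8)    [combine like terms]
= -64·d³ - 96·a·d² - 128·d² - 48·d² - 72·a·d - 96·d - 96·a·d² - 144·a²·d - 192·a·d - 36·a·d - 54·a² - 72·a - 36·a²·d - 54·a³ - 72·a²    [distributive law]
= -64·d³ - 192·a·d² - 176·d² - 300·a·d - 96·d - 180·a²·d - 126·a² - 72·a - 54·a³    [combine like terms]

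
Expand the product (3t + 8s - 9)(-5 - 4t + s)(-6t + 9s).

-126t^2 + 483st + 72t^3 + 66st^2 - 309s^2t - 441s^2 + 72s^3 - 270t + 405s

(3t + 8s - 9)(-5 - 4t + s)(-6t + 9s)
= (-15t - 12t^2 + 3st - 40s - 32st + 8s^2 + 45 + 36t - 9s)(-6t + 9s)    [distributive law]
= (21t - 12t^2 - 29st - 49s + 8s^2 + 45)(-6t + 9s)    [combine like terms]
= -126t^2 + 189st + 72t^3 - 108st^2 + 174st^2 - 261s^2t + 294st - 441s^2 - 48s^2t + 72s^3 - 270t + 405s    [distributive law]
= -126t^2 + 483st + 72t^3 + 66st^2 - 309s^2t - 441s^2 + 72s^3 - 270t + 405s    [combine like terms]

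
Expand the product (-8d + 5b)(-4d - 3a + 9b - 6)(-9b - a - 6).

-288bd^2 - 32ad^2 - 192d^2 - 124abd - 24a^2d - 192ad + 828b^2d + 120bd - 288d + 90ab^2 + 15a^2b + 120ab - 405b^3 + 180b

(-8d + 5b)(-4d - 3a + 9b - 6)(-9b - a - 6)
= (32d^2 + 24ad - 72bd + 48d - 20bd - 15ab + 45b^2 - 30b)(-9b - a - 6)    [distributive law]
= (32d^2 + 24ad - 92bd + 48d - 15ab + 45b^2 - 30b)(-9b - a - 6)    [combine like terms]
= -288bd^2 - 32ad^2 - 192d^2 - 216abd - 24a^2d - 144ad + 828b^2d + 92abd + 552bd - 432bd - 48ad - 288d + 135ab^2 + 15a^2b + 90ab - 405b^3 - 45ab^2 - 270b^2 + 270b^2 + 30ab + 180b    [distributive law]
= -288bd^2 - 32ad^2 - 192d^2 - 124abd - 24a^2d - 192ad + 828b^2d + 120bd - 288d + 90ab^2 + 15a^2b + 120ab - 405b^3 + 180b    [combine like terms]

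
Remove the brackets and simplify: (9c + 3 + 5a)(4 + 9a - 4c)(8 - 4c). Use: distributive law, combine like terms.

(9c + 3 + 5a)(4 + 9a - 4c)(8 - 4c)
= (36c + 81ac - 36c^2 + 12 + 27a - 12c + 20a + 45a^2 - 20ac)(8 - 4c)    [distributive law]
= (24c + 61ac - 36c^2 + 12 + 47a + 45a^2)(8 - 4c)    [combine like terms]
= 192c - 96c^2 + 488ac - 244ac^2 - 288c^2 + 144c^3 + 96 - 48c + 376a - 188ac + 360a^2 - 180a^2c    [distributive law]
= 144c - 384c^2 + 300ac - 244ac^2 + 144c^3 + 96 + 376a + 360a^2 - 180a^2c    [combine like terms]

144c - 384c^2 + 300ac - 244ac^2 + 144c^3 + 96 + 376a + 360a^2 - 180a^2c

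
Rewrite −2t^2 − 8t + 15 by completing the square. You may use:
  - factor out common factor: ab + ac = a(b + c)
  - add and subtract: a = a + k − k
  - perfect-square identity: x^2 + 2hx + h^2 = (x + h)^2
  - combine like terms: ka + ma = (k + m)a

−2(t + 2)^2 + 23

−2t^2 − 8t + 15
= −2(t^2 + 4t) + 15    [factor out -2 from the t-terms]
= −2(t^2 + 4t + 4 − 4) + 15    [add and subtract 4 inside the bracket]
= −2(t + 2)^2 + 8 + 15    [perfect-square identity]
= −2(t + 2)^2 + 23    [combine constants]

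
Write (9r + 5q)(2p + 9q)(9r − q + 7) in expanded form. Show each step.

162pr² + 72pqr + 126pr + 729qr² + 324q²r + 567qr − 10pq² + 70pq − 45q³ + 315q²

(9r + 5q)(2p + 9q)(9r − q + 7)
= (18pr + 81qr + 10pq + 45q²)(9r − q + 7)    [distributive law]
= 162pr² − 18pqr + 126pr + 729qr² − 81q²r + 567qr + 90pqr − 10pq² + 70pq + 405q²r − 45q³ + 315q²    [distributive law]
= 162pr² + 72pqr + 126pr + 729qr² + 324q²r + 567qr − 10pq² + 70pq − 45q³ + 315q²    [combine like terms]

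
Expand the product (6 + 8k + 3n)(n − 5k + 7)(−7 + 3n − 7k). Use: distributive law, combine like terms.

(6 + 8k + 3n)(n − 5k + 7)(−7 + 3n − 7k)
= (6n − 30k + 42 + 8kn − 40k^2 + 56k + 3n^2 − 15kn + 21n)(−7 + 3n − 7k)    [distributive law]
= (27n + 26k + 42 − 7kn − 40k^2 + 3n^2)(−7 + 3n − 7k)    [combine like terms]
= −189n + 81n^2 − 189kn − 182k + 78kn − 182k^2 − 294 + 126n − 294k + 49kn − 21kn^2 + 49k^2n + 280k^2 − 120k^2n + 280k^3 − 21n^2 + 9n^3 − 21kn^2    [distributive law]
= −63n + 60n^2 − 62kn − 476k + 98k^2 − 294 − 42kn^2 − 71k^2n + 280k^3 + 9n^3    [combine like terms]

−63n + 60n^2 − 62kn − 476k + 98k^2 − 294 − 42kn^2 − 71k^2n + 280k^3 + 9n^3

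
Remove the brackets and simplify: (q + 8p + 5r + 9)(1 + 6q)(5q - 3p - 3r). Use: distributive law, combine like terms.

275q² - 125pq - 140qr + 30q³ + 222pq² + 132q²r - 24p² - 39pr - 144p²q - 234pqr - 15r² - 90qr² + 45q - 27p - 27r

(q + 8p + 5r + 9)(1 + 6q)(5q - 3p - 3r)
= (q + 6q² + 8p + 48pq + 5r + 30qr + 9 + 54q)(5q - 3p - 3r)    [distributive law]
= (55q + 6q² + 8p + 48pq + 5r + 30qr + 9)(5q - 3p - 3r)    [combine like terms]
= 275q² - 165pq - 165qr + 30q³ - 18pq² - 18q²r + 40pq - 24p² - 24pr + 240pq² - 144p²q - 144pqr + 25qr - 15pr - 15r² + 150q²r - 90pqr - 90qr² + 45q - 27p - 27r    [distributive law]
= 275q² - 125pq - 140qr + 30q³ + 222pq² + 132q²r - 24p² - 39pr - 144p²q - 234pqr - 15r² - 90qr² + 45q - 27p - 27r    [combine like terms]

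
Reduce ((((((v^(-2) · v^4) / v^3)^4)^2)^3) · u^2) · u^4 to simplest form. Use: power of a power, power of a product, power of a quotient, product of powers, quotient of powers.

u^6v^(-24)

((((((v^(-2) · v^4) / v^3)^4)^2)^3) · u^2) · u^4
= (((((v^(-2) · v^4) / v^3)^4)^6) · u^2) · u^4    [power of a power]
= ((((v^(-2) · v^4) / v^3)^24) · u^2) · u^4    [power of a power]
= ((((v^(-2) · v^4)^24) / ((v^3)^24)) · u^2) · u^4    [power of a quotient]
= (((((v^(-2))^24) · ((v^4)^24)) / ((v^3)^24)) · u^2) · u^4    [power of a product]
= (((v^(-48) · ((v^4)^24)) / ((v^3)^24)) · u^2) · u^4    [power of a power]
= (((v^(-48) · v^96) / ((v^3)^24)) · u^2) · u^4    [power of a power]
= ((v^48 / ((v^3)^24)) · u^2) · u^4    [product of powers]
= ((v^48 / v^72) · u^2) · u^4    [power of a power]
= (v^(-24) · u^2) · u^4    [quotient of powers]
= u^6v^(-24)    [product of powers]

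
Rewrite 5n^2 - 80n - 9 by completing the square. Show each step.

5n^2 - 80n - 9
= 5(n^2 - 16n) - 9    [factor out 5 from the n-terms]
= 5(n^2 - 16n + 64 - 64) - 9    [add and subtract 64 inside the bracket]
= 5(n - 8)^2 - 320 - 9    [perfect-square identity]
= 5(n - 8)^2 - 329    [combine constants]

5(n - 8)^2 - 329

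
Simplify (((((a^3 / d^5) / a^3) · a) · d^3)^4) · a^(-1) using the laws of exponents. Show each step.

a^3d^(-8)

(((((a^3 / d^5) / a^3) · a) · d^3)^4) · a^(-1)
= (((((a^3 / d^5) / a^3) · a)^4) · ((d^3)^4)) · a^(-1)    [power of a product]
= (((((a^3 / d^5) / a^3)^4) · (a^4)) · ((d^3)^4)) · a^(-1)    [power of a product]
= (((((a^3 / d^5)^4) / ((a^3)^4)) · (a^4)) · ((d^3)^4)) · a^(-1)    [power of a quotient]
= ((((((a^3)^4) / ((d^5)^4)) / ((a^3)^4)) · (a^4)) · ((d^3)^4)) · a^(-1)    [power of a quotient]
= ((((a^12 / ((d^5)^4)) / ((a^3)^4)) · (a^4)) · ((d^3)^4)) · a^(-1)    [power of a power]
= ((((a^12 / d^20) / ((a^3)^4)) · (a^4)) · ((d^3)^4)) · a^(-1)    [power of a power]
= ((((a^12 / d^20) / a^12) · (a^4)) · ((d^3)^4)) · a^(-1)    [power of a power]
= ((((a^12 / d^20) / a^12) · a^4) · d^12) · a^(-1)    [power of a power]
= a^3d^(-8)    [quotient of powers; product of powers]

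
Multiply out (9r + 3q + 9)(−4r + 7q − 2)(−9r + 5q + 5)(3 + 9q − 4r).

−252r^3 + 5472qr^3 − 1296r^4 + 2949qr^2 − 6015q^2r^2 + 1350r^2 − 6114q^2r + 174q^3r − 3336qr + 36r + 3825q^3 + 945q^4 + 2925q^2 − 225q − 270

(9r + 3q + 9)(−4r + 7q − 2)(−9r + 5q + 5)(3 + 9q − 4r)
= (−36r^2 + 63qr − 18r − 12qr + 21q^2 − 6q − 36r + 63q − 18)(−9r + 5q + 5)(3 + 9q − 4r)    [distributive law]
= (−36r^2 + 51qr − 54r + 21q^2 + 57q − 18)(−9r + 5q + 5)(3 + 9q − 4r)    [combine like terms]
= (324r^3 − 180qr^2 − 180r^2 − 459qr^2 + 255q^2r + 255qr + 486r^2 − 270qr − 270r − 189q^2r + 105q^3 + 105q^2 − 513qr + 285q^2 + 285q + 162r − 90q − 90)(3 + 9q − 4r)    [distributive law]
= (324r^3 − 639qr^2 + 306r^2 + 66q^2r − 528qr − 108r + 105q^3 + 390q^2 + 195q − 90)(3 + 9q − 4r)    [combine like terms]
= 972r^3 + 2916qr^3 − 1296r^4 − 1917qr^2 − 5751q^2r^2 + 2556qr^3 + 918r^2 + 2754qr^2 − 1224r^3 + 198q^2r + 594q^3r − 264q^2r^2 − 1584qr − 4752q^2r + 2112qr^2 − 324r − 972qr + 432r^2 + 315q^3 + 945q^4 − 420q^3r + 1170q^2 + 3510q^3 − 1560q^2r + 585q + 1755q^2 − 780qr − 270 − 810q + 360r    [distributive law]
= −252r^3 + 5472qr^3 − 1296r^4 + 2949qr^2 − 6015q^2r^2 + 1350r^2 − 6114q^2r + 174q^3r − 3336qr + 36r + 3825q^3 + 945q^4 + 2925q^2 − 225q − 270    [combine like terms]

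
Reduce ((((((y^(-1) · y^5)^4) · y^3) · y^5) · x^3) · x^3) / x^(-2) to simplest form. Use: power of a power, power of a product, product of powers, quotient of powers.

x^8y^24

((((((y^(-1) · y^5)^4) · y^3) · y^5) · x^3) · x^3) / x^(-2)
= (((((((y^(-1))^4) · ((y^5)^4)) · y^3) · y^5) · x^3) · x^3) / x^(-2)    [power of a product]
= (((((y^(-4) · ((y^5)^4)) · y^3) · y^5) · x^3) · x^3) / x^(-2)    [power of a power]
= (((((y^(-4) · y^20) · y^3) · y^5) · x^3) · x^3) / x^(-2)    [power of a power]
= ((((y^16 · y^3) · y^5) · x^3) · x^3) / x^(-2)    [product of powers]
= (((y^19 · y^5) · x^3) · x^3) / x^(-2)    [product of powers]
= ((y^24 · x^3) · x^3) / x^(-2)    [product of powers]
= x^8y^24    [quotient of powers; product of powers]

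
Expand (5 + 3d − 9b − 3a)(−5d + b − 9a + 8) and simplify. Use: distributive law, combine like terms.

−d − 67b − 69a + 40 − 15d^2 + 48bd − 12ad − 9b^2 + 78ab + 27a^2

(5 + 3d − 9b − 3a)(−5d + b − 9a + 8)
= −25d + 5b − 45a + 40 − 15d^2 + 3bd − 27ad + 24d + 45bd − 9b^2 + 81ab − 72b + 15ad − 3ab + 27a^2 − 24a    [distributive law]
= −d − 67b − 69a + 40 − 15d^2 + 48bd − 12ad − 9b^2 + 78ab + 27a^2    [combine like terms]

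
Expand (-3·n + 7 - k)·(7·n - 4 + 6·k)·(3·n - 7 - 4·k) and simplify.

-63·n^3 + 330·n^2 + 9·k·n^2 - 511·n + 69·k·n + 82·k^2·n + 196 - 210·k - 142·k^2 + 24·k^3

(-3·n + 7 - k)·(7·n - 4 + 6·k)·(3·n - 7 - 4·k)
= (-21·n^2 + 12·n - 18·k·n + 49·n - 28 + 42·k - 7·k·n + 4·k - 6·k^2)·(3·n - 7 - 4·k)    [distributive law]
= (-21·n^2 + 61·n - 25·k·n - 28 + 46·k - 6·k^2)·(3·n - 7 - 4·k)    [combine like terms]
= -63·n^3 + 147·n^2 + 84·k·n^2 + 183·n^2 - 427·n - 244·k·n - 75·k·n^2 + 175·k·n + 100·k^2·n - 84·n + 196 + 112·k + 138·k·n - 322·k - 184·k^2 - 18·k^2·n + 42·k^2 + 24·k^3    [distributive law]
= -63·n^3 + 330·n^2 + 9·k·n^2 - 511·n + 69·k·n + 82·k^2·n + 196 - 210·k - 142·k^2 + 24·k^3    [combine like terms]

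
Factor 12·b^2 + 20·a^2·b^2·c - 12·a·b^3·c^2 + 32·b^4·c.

4·b^2(3 + 5·a^2·c - 3·a·b·c^2 + 8·b^2·c)

12·b^2 + 20·a^2·b^2·c - 12·a·b^3·c^2 + 32·b^4·c
= 4(3·b^2 + 5·a^2·b^2·c - 3·a·b^3·c^2 + 8·b^4·c)    [factor out 4]
= 4·b^2(3 + 5·a^2·c - 3·a·b·c^2 + 8·b^2·c)    [factor out b^2]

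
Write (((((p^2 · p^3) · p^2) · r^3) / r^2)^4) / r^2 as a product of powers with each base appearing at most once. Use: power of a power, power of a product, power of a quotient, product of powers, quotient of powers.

p^28·r^2

(((((p^2 · p^3) · p^2) · r^3) / r^2)^4) / r^2
= (((((p^2 · p^3) · p^2) · r^3)^4) / ((r^2)^4)) / r^2    [power of a quotient]
= (((((p^2 · p^3) · p^2)^4) · ((r^3)^4)) / ((r^2)^4)) / r^2    [power of a product]
= (((((p^2 · p^3)^4) · ((p^2)^4)) · ((r^3)^4)) / ((r^2)^4)) / r^2    [power of a product]
= ((((((p^2)^4) · ((p^3)^4)) · ((p^2)^4)) · ((r^3)^4)) / ((r^2)^4)) / r^2    [power of a product]
= ((((p^8 · ((p^3)^4)) · ((p^2)^4)) · ((r^3)^4)) / ((r^2)^4)) / r^2    [power of a power]
= ((((p^8 · p^12) · ((p^2)^4)) · ((r^3)^4)) / ((r^2)^4)) / r^2    [power of a power]
= (((p^20 · ((p^2)^4)) · ((r^3)^4)) / ((r^2)^4)) / r^2    [product of powers]
= (((p^20 · p^8) · ((r^3)^4)) / ((r^2)^4)) / r^2    [power of a power]
= ((p^28 · ((r^3)^4)) / ((r^2)^4)) / r^2    [product of powers]
= ((p^28 · r^12) / ((r^2)^4)) / r^2    [power of a power]
= ((p^28 · r^12) / r^8) / r^2    [power of a power]
= p^28·r^2    [quotient of powers; product of powers]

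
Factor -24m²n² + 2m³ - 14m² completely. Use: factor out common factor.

-24m²n² + 2m³ - 14m²
= 2(-12m²n² + m³ - 7m²)    [factor out 2]
= 2m²(-12n² + m - 7)    [factor out m²]

2m²(-12n² + m - 7)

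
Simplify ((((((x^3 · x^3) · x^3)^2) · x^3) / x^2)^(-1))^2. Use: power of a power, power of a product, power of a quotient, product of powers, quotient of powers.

x^(-38)

((((((x^3 · x^3) · x^3)^2) · x^3) / x^2)^(-1))^2
= (((((x^3 · x^3) · x^3)^2) · x^3) / x^2)^(-2)    [power of a power]
= (((((x^3 · x^3) · x^3)^2) · x^3)^(-2)) / ((x^2)^(-2))    [power of a quotient]
= (((((x^3 · x^3) · x^3)^2)^(-2)) · ((x^3)^(-2))) / ((x^2)^(-2))    [power of a product]
= ((((x^3 · x^3) · x^3)^(-4)) · ((x^3)^(-2))) / ((x^2)^(-2))    [power of a power]
= ((((x^3 · x^3)^(-4)) · ((x^3)^(-4))) · ((x^3)^(-2))) / ((x^2)^(-2))    [power of a product]
= (((((x^3)^(-4)) · ((x^3)^(-4))) · ((x^3)^(-4))) · ((x^3)^(-2))) / ((x^2)^(-2))    [power of a product]
= (((x^(-12) · ((x^3)^(-4))) · ((x^3)^(-4))) · ((x^3)^(-2))) / ((x^2)^(-2))    [power of a power]
= (((x^(-12) · x^(-12)) · ((x^3)^(-4))) · ((x^3)^(-2))) / ((x^2)^(-2))    [power of a power]
= ((x^(-24) · ((x^3)^(-4))) · ((x^3)^(-2))) / ((x^2)^(-2))    [product of powers]
= ((x^(-24) · x^(-12)) · ((x^3)^(-2))) / ((x^2)^(-2))    [power of a power]
= (x^(-36) · ((x^3)^(-2))) / ((x^2)^(-2))    [product of powers]
= (x^(-36) · x^(-6)) / ((x^2)^(-2))    [power of a power]
= x^(-42) / ((x^2)^(-2))    [product of powers]
= x^(-42) / x^(-4)    [power of a power]
= x^(-38)    [quotient of powers]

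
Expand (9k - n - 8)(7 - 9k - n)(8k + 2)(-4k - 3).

(9k - n - 8)(7 - 9k - n)(8k + 2)(-4k - 3)
= (63k - 81k^2 - 9kn - 7n + 9kn + n^2 - 56 + 72k + 8n)(8k + 2)(-4k - 3)    [distributive law]
= (135k - 81k^2 + n + n^2 - 56)(8k + 2)(-4k - 3)    [combine like terms]
= (1080k^2 + 270k - 648k^3 - 162k^2 + 8kn + 2n + 8kn^2 + 2n^2 - 448k - 112)(-4k - 3)    [distributive law]
= (918k^2 - 178k - 648k^3 + 8kn + 2n + 8kn^2 + 2n^2 - 112)(-4k - 3)    [combine like terms]
= -3672k^3 - 2754k^2 + 712k^2 + 534k + 2592k^4 + 1944k^3 - 32k^2n - 24kn - 8kn - 6n - 32k^2n^2 - 24kn^2 - 8kn^2 - 6n^2 + 448k + 336    [distributive law]
= -1728k^3 - 2042k^2 + 982k + 2592k^4 - 32k^2n - 32kn - 6n - 32k^2n^2 - 32kn^2 - 6n^2 + 336    [combine like terms]

-1728k^3 - 2042k^2 + 982k + 2592k^4 - 32k^2n - 32kn - 6n - 32k^2n^2 - 32kn^2 - 6n^2 + 336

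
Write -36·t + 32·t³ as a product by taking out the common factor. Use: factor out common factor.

-36·t + 32·t³
= 4(-9·t + 8·t³)    [factor out 4]
= 4·t(-9 + 8·t²)    [factor out t]

4·t(-9 + 8·t²)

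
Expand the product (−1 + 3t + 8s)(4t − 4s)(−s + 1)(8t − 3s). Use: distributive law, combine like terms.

156st^2 − 360s^2t − 32t^2 + 44st + 108s^3 − 12s^2 − 96st^3 − 124s^2t^2 + 96t^3 + 316s^3t − 96s^4

(−1 + 3t + 8s)(4t − 4s)(−s + 1)(8t − 3s)
= (−4t + 4s + 12t^2 − 12st + 32st − 32s^2)(−s + 1)(8t − 3s)    [distributive law]
= (−4t + 4s + 12t^2 + 20st − 32s^2)(−s + 1)(8t − 3s)    [combine like terms]
= (4st − 4t − 4s^2 + 4s − 12st^2 + 12t^2 − 20s^2t + 20st + 32s^3 − 32s^2)(8t − 3s)    [distributive law]
= (24st − 4t − 36s^2 + 4s − 12st^2 + 12t^2 − 20s^2t + 32s^3)(8t − 3s)    [combine like terms]
= 192st^2 − 72s^2t − 32t^2 + 12st − 288s^2t + 108s^3 + 32st − 12s^2 − 96st^3 + 36s^2t^2 + 96t^3 − 36st^2 − 160s^2t^2 + 60s^3t + 256s^3t − 96s^4    [distributive law]
= 156st^2 − 360s^2t − 32t^2 + 44st + 108s^3 − 12s^2 − 96st^3 − 124s^2t^2 + 96t^3 + 316s^3t − 96s^4    [combine like terms]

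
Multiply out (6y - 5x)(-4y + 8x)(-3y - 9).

(6y - 5x)(-4y + 8x)(-3y - 9)
= (-24y^2 + 48xy + 20xy - 40x^2)(-3y - 9)    [distributive law]
= (-24y^2 + 68xy - 40x^2)(-3y - 9)    [combine like terms]
= 72y^3 + 216y^2 - 204xy^2 - 612xy + 120x^2y + 360x^2    [distributive law]

72y^3 + 216y^2 - 204xy^2 - 612xy + 120x^2y + 360x^2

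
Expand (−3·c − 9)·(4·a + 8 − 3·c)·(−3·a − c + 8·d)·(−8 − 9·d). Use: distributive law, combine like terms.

(−3·c − 9)·(4·a + 8 − 3·c)·(−3·a − c + 8·d)·(−8 − 9·d)
= (−12·a·c − 24·c + 9·c^2 − 36·a − 72 + 27·c)·(−3·a − c + 8·d)·(−8 − 9·d)    [distributive law]
= (−12·a·c + 3·c + 9·c^2 − 36·a − 72)·(−3·a − c + 8·d)·(−8 − 9·d)    [combine like terms]
= (36·a^2·c + 12·a·c^2 − 96·a·c·d − 9·a·c − 3·c^2 + 24·c·d − 27·a·c^2 − 9·c^3 + 72·c^2·d + 108·a^2 + 36·a·c − 288·a·d + 216·a + 72·c − 576·d)·(−8 − 9·d)    [distributive law]
= (36·a^2·c − 15·a·c^2 − 96·a·c·d + 27·a·c − 3·c^2 + 24·c·d − 9·c^3 + 72·c^2·d + 108·a^2 − 288·a·d + 216·a + 72·c − 576·d)·(−8 − 9·d)    [combine like terms]
= −288·a^2·c − 324·a^2·c·d + 120·a·c^2 + 135·a·c^2·d + 768·a·c·d + 864·a·c·d^2 − 216·a·c − 243·a·c·d + 24·c^2 + 27·c^2·d − 192·c·d − 216·c·d^2 + 72·c^3 + 81·c^3·d − 576·c^2·d − 648·c^2·d^2 − 864·a^2 − 972·a^2·d + 2304·a·d + 2592·a·d^2 − 1728·a − 1944·a·d − 576·c − 648·c·d + 4608·d + 5184·d^2    [distributive law]
= −288·a^2·c − 324·a^2·c·d + 120·a·c^2 + 135·a·c^2·d + 525·a·c·d + 864·a·c·d^2 − 216·a·c + 24·c^2 − 549·c^2·d − 840·c·d − 216·c·d^2 + 72·c^3 + 81·c^3·d − 648·c^2·d^2 − 864·a^2 − 972·a^2·d + 360·a·d + 2592·a·d^2 − 1728·a − 576·c + 4608·d + 5184·d^2    [combine like terms]

−288·a^2·c − 324·a^2·c·d + 120·a·c^2 + 135·a·c^2·d + 525·a·c·d + 864·a·c·d^2 − 216·a·c + 24·c^2 − 549·c^2·d − 840·c·d − 216·c·d^2 + 72·c^3 + 81·c^3·d − 648·c^2·d^2 − 864·a^2 − 972·a^2·d + 360·a·d + 2592·a·d^2 − 1728·a − 576·c + 4608·d + 5184·d^2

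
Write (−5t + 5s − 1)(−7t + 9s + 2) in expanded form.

(−5t + 5s − 1)(−7t + 9s + 2)
= 35t^2 − 45st − 10t − 35st + 45s^2 + 10s + 7t − 9s − 2    [distributive law]
= 35t^2 − 80st − 3t + 45s^2 + s − 2    [combine like terms]

35t^2 − 80st − 3t + 45s^2 + s − 2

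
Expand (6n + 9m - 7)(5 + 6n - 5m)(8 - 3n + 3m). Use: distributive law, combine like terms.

(6n + 9m - 7)(5 + 6n - 5m)(8 - 3n + 3m)
= (30n + 36n^2 - 30mn + 45m + 54mn - 45m^2 - 35 - 42n + 35m)(8 - 3n + 3m)    [distributive law]
= (-12n + 36n^2 + 24mn + 80m - 45m^2 - 35)(8 - 3n + 3m)    [combine like terms]
= -96n + 36n^2 - 36mn + 288n^2 - 108n^3 + 108mn^2 + 192mn - 72mn^2 + 72m^2n + 640m - 240mn + 240m^2 - 360m^2 + 135m^2n - 135m^3 - 280 + 105n - 105m    [distributive law]
= 9n + 324n^2 - 84mn - 108n^3 + 36mn^2 + 207m^2n + 535m - 120m^2 - 135m^3 - 280    [combine like terms]

9n + 324n^2 - 84mn - 108n^3 + 36mn^2 + 207m^2n + 535m - 120m^2 - 135m^3 - 280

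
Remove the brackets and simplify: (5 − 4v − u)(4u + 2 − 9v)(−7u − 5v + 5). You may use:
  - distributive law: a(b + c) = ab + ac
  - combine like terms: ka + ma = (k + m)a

(5 − 4v − u)(4u + 2 − 9v)(−7u − 5v + 5)
= (20u + 10 − 45v − 16uv − 8v + 36v^2 − 4u^2 − 2u + 9uv)(−7u − 5v + 5)    [distributive law]
= (18u + 10 − 53v − 7uv + 36v^2 − 4u^2)(−7u − 5v + 5)    [combine like terms]
= −126u^2 − 90uv + 90u − 70u − 50v + 50 + 371uv + 265v^2 − 265v + 49u^2v + 35uv^2 − 35uv − 252uv^2 − 180v^3 + 180v^2 + 28u^3 + 20u^2v − 20u^2    [distributive law]
= −146u^2 + 246uv + 20u − 315v + 50 + 445v^2 + 69u^2v − 217uv^2 − 180v^3 + 28u^3    [combine like terms]

−146u^2 + 246uv + 20u − 315v + 50 + 445v^2 + 69u^2v − 217uv^2 − 180v^3 + 28u^3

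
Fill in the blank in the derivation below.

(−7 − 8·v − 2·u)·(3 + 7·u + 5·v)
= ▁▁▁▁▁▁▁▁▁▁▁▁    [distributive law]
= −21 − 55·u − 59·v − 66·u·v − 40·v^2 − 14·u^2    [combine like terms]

By distributive law:

−21 − 49·u − 35·v − 24·v − 56·u·v − 40·v^2 − 6·u − 14·u^2 − 10·u·v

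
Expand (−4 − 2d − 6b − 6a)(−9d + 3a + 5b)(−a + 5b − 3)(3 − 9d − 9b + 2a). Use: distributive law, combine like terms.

−1080ad + 1458ad^2 + 1368abd − 1098a^2d + 576bd + 324bd^2 + 318b^2d − 324d + 810d^2 + 270a^2 − 512a^2b + 186a^3 + 108ab − 1586ab^2 + 108a − 570b^2 − 360b^3 + 180b + 162ad^3 − 1422abd^2 + 396a^2d^2 − 810bd^3 − 2790b^2d^2 + 486d^3 + 1202a^2bd − 258a^3d + 566ab^2d − 630b^3d − 42a^2b^2 − 246a^3b + 1590ab^3 + 1350b^4 + 36a^4

(−4 − 2d − 6b − 6a)(−9d + 3a + 5b)(−a + 5b − 3)(3 − 9d − 9b + 2a)
= (36d − 12a − 20b + 18d^2 − 6ad − 10bd + 54bd − 18ab − 30b^2 + 54ad − 18a^2 − 30ab)(−a + 5b − 3)(3 − 9d − 9b + 2a)    [distributive law]
= (36d − 12a − 20b + 18d^2 + 48ad + 44bd − 48ab − 30b^2 − 18a^2)(−a + 5b − 3)(3 − 9d − 9b + 2a)    [combine like terms]
= (−36ad + 180bd − 108d + 12a^2 − 60ab + 36a + 20ab − 100b^2 + 60b − 18ad^2 + 90bd^2 − 54d^2 − 48a^2d + 240abd − 144ad − 44abd + 220b^2d − 132bd + 48a^2b − 240ab^2 + 144ab + 30ab^2 − 150b^3 + 90b^2 + 18a^3 − 90a^2b + 54a^2)(3 − 9d − 9b + 2a)    [distributive law]
= (−180ad + 48bd − 108d + 66a^2 + 104ab + 36a − 10b^2 + 60b − 18ad^2 + 90bd^2 − 54d^2 − 48a^2d + 196abd + 220b^2d − 42a^2b − 210ab^2 − 150b^3 + 18a^3)(3 − 9d − 9b + 2a)    [combine like terms]
= −540ad + 1620ad^2 + 1620abd − 360a^2d + 144bd − 432bd^2 − 432b^2d + 96abd − 324d + 972d^2 + 972bd − 216ad + 198a^2 − 594a^2d − 594a^2b + 132a^3 + 312ab − 936abd − 936ab^2 + 208a^2b + 108a − 324ad − 324ab + 72a^2 − 30b^2 + 90b^2d + 90b^3 − 20ab^2 + 180b − 540bd − 540b^2 + 120ab − 54ad^2 + 162ad^3 + 162abd^2 − 36a^2d^2 + 270bd^2 − 810bd^3 − 810b^2d^2 + 180abd^2 − 162d^2 + 486d^3 + 486bd^2 − 108ad^2 − 144a^2d + 432a^2d^2 + 432a^2bd − 96a^3d + 588abd − 1764abd^2 − 1764ab^2d + 392a^2bd + 660b^2d − 1980b^2d^2 − 1980b^3d + 440ab^2d − 126a^2b + 378a^2bd + 378a^2b^2 − 84a^3b − 630ab^2 + 1890ab^2d + 1890ab^3 − 420a^2b^2 − 450b^3 + 1350b^3d + 1350b^4 − 300ab^3 + 54a^3 − 162a^3d − 162a^3b + 36a^4    [distributive law]
= −1080ad + 1458ad^2 + 1368abd − 1098a^2d + 576bd + 324bd^2 + 318b^2d − 324d + 810d^2 + 270a^2 − 512a^2b + 186a^3 + 108ab − 1586ab^2 + 108a − 570b^2 − 360b^3 + 180b + 162ad^3 − 1422abd^2 + 396a^2d^2 − 810bd^3 − 2790b^2d^2 + 486d^3 + 1202a^2bd − 258a^3d + 566ab^2d − 630b^3d − 42a^2b^2 − 246a^3b + 1590ab^3 + 1350b^4 + 36a^4    [combine like terms]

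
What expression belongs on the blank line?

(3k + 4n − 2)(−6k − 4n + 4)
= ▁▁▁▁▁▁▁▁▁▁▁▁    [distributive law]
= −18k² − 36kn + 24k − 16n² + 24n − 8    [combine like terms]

Applying distributive law to the line above:

−18k² − 12kn + 12k − 24kn − 16n² + 16n + 12k + 8n − 8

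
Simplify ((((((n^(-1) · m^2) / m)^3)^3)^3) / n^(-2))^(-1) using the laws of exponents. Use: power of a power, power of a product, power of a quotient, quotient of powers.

((((((n^(-1) · m^2) / m)^3)^3)^3) / n^(-2))^(-1)
= ((((((n^(-1) · m^2) / m)^3)^3)^3)^(-1)) / ((n^(-2))^(-1))    [power of a quotient]
= (((((n^(-1) · m^2) / m)^3)^3)^(-3)) / ((n^(-2))^(-1))    [power of a power]
= ((((n^(-1) · m^2) / m)^3)^(-9)) / ((n^(-2))^(-1))    [power of a power]
= (((n^(-1) · m^2) / m)^(-27)) / ((n^(-2))^(-1))    [power of a power]
= (((n^(-1) · m^2)^(-27)) / (m^(-27))) / ((n^(-2))^(-1))    [power of a quotient]
= ((((n^(-1))^(-27)) · ((m^2)^(-27))) / (m^(-27))) / ((n^(-2))^(-1))    [power of a product]
= ((n^27 · ((m^2)^(-27))) / (m^(-27))) / ((n^(-2))^(-1))    [power of a power]
= ((n^27 · m^(-54)) / (m^(-27))) / ((n^(-2))^(-1))    [power of a power]
= ((n^27 · m^(-54)) / m^(-27)) / n^2    [power of a power]
= m^(-27)n^25    [quotient of powers]

m^(-27)n^25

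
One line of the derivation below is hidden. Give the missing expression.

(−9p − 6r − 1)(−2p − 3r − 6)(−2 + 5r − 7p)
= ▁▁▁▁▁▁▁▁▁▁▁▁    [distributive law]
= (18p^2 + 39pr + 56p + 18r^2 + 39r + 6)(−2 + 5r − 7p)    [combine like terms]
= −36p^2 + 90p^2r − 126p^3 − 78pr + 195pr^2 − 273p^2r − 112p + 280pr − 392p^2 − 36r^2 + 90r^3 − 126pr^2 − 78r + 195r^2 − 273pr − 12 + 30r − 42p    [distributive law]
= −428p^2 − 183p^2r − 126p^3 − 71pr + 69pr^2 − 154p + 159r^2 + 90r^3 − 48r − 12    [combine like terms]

Applying distributive law to the line above:

(18p^2 + 27pr + 54p + 12pr + 18r^2 + 36r + 2p + 3r + 6)(−2 + 5r − 7p)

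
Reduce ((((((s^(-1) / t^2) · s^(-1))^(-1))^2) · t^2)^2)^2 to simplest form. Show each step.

s^16·t^24

((((((s^(-1) / t^2) · s^(-1))^(-1))^2) · t^2)^2)^2
= (((((s^(-1) / t^2) · s^(-1))^(-1))^2) · t^2)^4    [power of a power]
= (((((s^(-1) / t^2) · s^(-1))^(-1))^2)^4) · ((t^2)^4)    [power of a product]
= ((((s^(-1) / t^2) · s^(-1))^(-1))^8) · ((t^2)^4)    [power of a power]
= (((s^(-1) / t^2) · s^(-1))^(-8)) · ((t^2)^4)    [power of a power]
= (((s^(-1) / t^2)^(-8)) · ((s^(-1))^(-8))) · ((t^2)^4)    [power of a product]
= ((((s^(-1))^(-8)) / ((t^2)^(-8))) · ((s^(-1))^(-8))) · ((t^2)^4)    [power of a quotient]
= ((s^8 / ((t^2)^(-8))) · ((s^(-1))^(-8))) · ((t^2)^4)    [power of a power]
= ((s^8 / t^(-16)) · ((s^(-1))^(-8))) · ((t^2)^4)    [power of a power]
= ((s^8 / t^(-16)) · s^8) · ((t^2)^4)    [power of a power]
= ((s^8 / t^(-16)) · s^8) · t^8    [power of a power]
= s^16·t^24    [quotient of powers; product of powers]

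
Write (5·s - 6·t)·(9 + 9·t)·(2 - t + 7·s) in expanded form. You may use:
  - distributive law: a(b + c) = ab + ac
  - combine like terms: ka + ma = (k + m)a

(5·s - 6·t)·(9 + 9·t)·(2 - t + 7·s)
= (45·s + 45·s·t - 54·t - 54·t^2)·(2 - t + 7·s)    [distributive law]
= 90·s - 45·s·t + 315·s^2 + 90·s·t - 45·s·t^2 + 315·s^2·t - 108·t + 54·t^2 - 378·s·t - 108·t^2 + 54·t^3 - 378·s·t^2    [distributive law]
= 90·s - 333·s·t + 315·s^2 - 423·s·t^2 + 315·s^2·t - 108·t - 54·t^2 + 54·t^3    [combine like terms]

90·s - 333·s·t + 315·s^2 - 423·s·t^2 + 315·s^2·t - 108·t - 54·t^2 + 54·t^3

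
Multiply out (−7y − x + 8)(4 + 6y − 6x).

(−7y − x + 8)(4 + 6y − 6x)
= −28y − 42y^2 + 42xy − 4x − 6xy + 6x^2 + 32 + 48y − 48x    [distributive law]
= 20y − 42y^2 + 36xy − 52x + 6x^2 + 32    [combine like terms]

20y − 42y^2 + 36xy − 52x + 6x^2 + 32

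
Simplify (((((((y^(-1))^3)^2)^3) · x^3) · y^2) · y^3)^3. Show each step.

(((((((y^(-1))^3)^2)^3) · x^3) · y^2) · y^3)^3
= (((((((y^(-1))^3)^2)^3) · x^3) · y^2)^3) · ((y^3)^3)    [power of a product]
= (((((((y^(-1))^3)^2)^3) · x^3)^3) · ((y^2)^3)) · ((y^3)^3)    [power of a product]
= (((((((y^(-1))^3)^2)^3)^3) · ((x^3)^3)) · ((y^2)^3)) · ((y^3)^3)    [power of a product]
= ((((((y^(-1))^3)^2)^9) · ((x^3)^3)) · ((y^2)^3)) · ((y^3)^3)    [power of a power]
= (((((y^(-1))^3)^18) · ((x^3)^3)) · ((y^2)^3)) · ((y^3)^3)    [power of a power]
= ((((y^(-1))^54) · ((x^3)^3)) · ((y^2)^3)) · ((y^3)^3)    [power of a power]
= ((y^(-54) · ((x^3)^3)) · ((y^2)^3)) · ((y^3)^3)    [power of a power]
= ((y^(-54) · x^9) · ((y^2)^3)) · ((y^3)^3)    [power of a power]
= ((y^(-54) · x^9) · y^6) · ((y^3)^3)    [power of a power]
= ((y^(-54) · x^9) · y^6) · y^9    [power of a power]
= x^9y^(-39)    [product of powers]

x^9y^(-39)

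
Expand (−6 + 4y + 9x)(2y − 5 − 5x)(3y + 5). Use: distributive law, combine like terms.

−56y^2 − 70y + 150 − 55xy − 75x + 24y^3 − 6xy^2 − 135x^2y − 225x^2

(−6 + 4y + 9x)(2y − 5 − 5x)(3y + 5)
= (−12y + 30 + 30x + 8y^2 − 20y − 20xy + 18xy − 45x − 45x^2)(3y + 5)    [distributive law]
= (−32y + 30 − 15x + 8y^2 − 2xy − 45x^2)(3y + 5)    [combine like terms]
= −96y^2 − 160y + 90y + 150 − 45xy − 75x + 24y^3 + 40y^2 − 6xy^2 − 10xy − 135x^2y − 225x^2    [distributive law]
= −56y^2 − 70y + 150 − 55xy − 75x + 24y^3 − 6xy^2 − 135x^2y − 225x^2    [combine like terms]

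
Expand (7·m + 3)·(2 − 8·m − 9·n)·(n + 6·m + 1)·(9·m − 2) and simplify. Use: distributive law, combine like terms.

−1247·m^2·n + 281·m·n − 372·m^3 + 466·m^2 + 2·m − 3906·m^3·n − 3024·m^4 − 567·m^2·n^2 − 117·m·n^2 + 42·n − 12 + 54·n^2

(7·m + 3)·(2 − 8·m − 9·n)·(n + 6·m + 1)·(9·m − 2)
= (14·m − 56·m^2 − 63·m·n + 6 − 24·m − 27·n)·(n + 6·m + 1)·(9·m − 2)    [distributive law]
= (−10·m − 56·m^2 − 63·m·n + 6 − 27·n)·(n + 6·m + 1)·(9·m − 2)    [combine like terms]
= (−10·m·n − 60·m^2 − 10·m − 56·m^2·n − 336·m^3 − 56·m^2 − 63·m·n^2 − 378·m^2·n − 63·m·n + 6·n + 36·m + 6 − 27·n^2 − 162·m·n − 27·n)·(9·m − 2)    [distributive law]
= (−235·m·n − 116·m^2 + 26·m − 434·m^2·n − 336·m^3 − 63·m·n^2 − 21·n + 6 − 27·n^2)·(9·m − 2)    [combine like terms]
= −2115·m^2·n + 470·m·n − 1044·m^3 + 232·m^2 + 234·m^2 − 52·m − 3906·m^3·n + 868·m^2·n − 3024·m^4 + 672·m^3 − 567·m^2·n^2 + 126·m·n^2 − 189·m·n + 42·n + 54·m − 12 − 243·m·n^2 + 54·n^2    [distributive law]
= −1247·m^2·n + 281·m·n − 372·m^3 + 466·m^2 + 2·m − 3906·m^3·n − 3024·m^4 − 567·m^2·n^2 − 117·m·n^2 + 42·n − 12 + 54·n^2    [combine like terms]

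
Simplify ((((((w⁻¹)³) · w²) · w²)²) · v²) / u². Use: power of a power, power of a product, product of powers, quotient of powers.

u⁻²v²w²

((((((w⁻¹)³) · w²) · w²)²) · v²) / u²
= ((((((w⁻¹)³) · w²)²) · ((w²)²)) · v²) / u²    [power of a product]
= ((((((w⁻¹)³)²) · ((w²)²)) · ((w²)²)) · v²) / u²    [power of a product]
= (((((w⁻¹)⁶) · ((w²)²)) · ((w²)²)) · v²) / u²    [power of a power]
= (((w⁻⁶ · ((w²)²)) · ((w²)²)) · v²) / u²    [power of a power]
= (((w⁻⁶ · w⁴) · ((w²)²)) · v²) / u²    [power of a power]
= ((w⁻² · ((w²)²)) · v²) / u²    [product of powers]
= ((w⁻² · w⁴) · v²) / u²    [power of a power]
= (w² · v²) / u²    [product of powers]
= u⁻²v²w²    [quotient of powers]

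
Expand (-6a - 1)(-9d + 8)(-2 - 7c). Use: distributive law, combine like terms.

-108ad - 378acd + 96a + 336ac - 18d - 63cd + 16 + 56c

(-6a - 1)(-9d + 8)(-2 - 7c)
= (54ad - 48a + 9d - 8)(-2 - 7c)    [distributive law]
= -108ad - 378acd + 96a + 336ac - 18d - 63cd + 16 + 56c    [distributive law]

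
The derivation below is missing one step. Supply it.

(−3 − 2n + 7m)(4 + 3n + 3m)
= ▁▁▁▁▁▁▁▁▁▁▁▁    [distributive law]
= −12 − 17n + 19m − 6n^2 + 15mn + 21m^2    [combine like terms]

By distributive law:

−12 − 9n − 9m − 8n − 6n^2 − 6mn + 28m + 21mn + 21m^2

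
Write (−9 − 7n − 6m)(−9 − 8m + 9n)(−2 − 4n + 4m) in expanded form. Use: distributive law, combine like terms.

−162 − 288n + 72m − 580mn + 408m^2 + 198n^2 − 260mn^2 − 184m^2n + 252n^3 + 192m^3

(−9 − 7n − 6m)(−9 − 8m + 9n)(−2 − 4n + 4m)
= (81 + 72m − 81n + 63n + 56mn − 63n^2 + 54m + 48m^2 − 54mn)(−2 − 4n + 4m)    [distributive law]
= (81 + 126m − 18n + 2mn − 63n^2 + 48m^2)(−2 − 4n + 4m)    [combine like terms]
= −162 − 324n + 324m − 252m − 504mn + 504m^2 + 36n + 72n^2 − 72mn − 4mn − 8mn^2 + 8m^2n + 126n^2 + 252n^3 − 252mn^2 − 96m^2 − 192m^2n + 192m^3    [distributive law]
= −162 − 288n + 72m − 580mn + 408m^2 + 198n^2 − 260mn^2 − 184m^2n + 252n^3 + 192m^3    [combine like terms]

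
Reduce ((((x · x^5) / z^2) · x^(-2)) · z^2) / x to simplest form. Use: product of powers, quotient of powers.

x^3

((((x · x^5) / z^2) · x^(-2)) · z^2) / x
= (((x^6 / z^2) · x^(-2)) · z^2) / x    [product of powers]
= x^3    [quotient of powers; product of powers]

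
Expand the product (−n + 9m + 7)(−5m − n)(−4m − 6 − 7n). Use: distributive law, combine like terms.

331m^2n + 297mn + 24mn^2 + 43n^2 − 7n^3 + 180m^3 + 410m^2 + 210m + 42n

(−n + 9m + 7)(−5m − n)(−4m − 6 − 7n)
= (5mn + n^2 − 45m^2 − 9mn − 35m − 7n)(−4m − 6 − 7n)    [distributive law]
= (−4mn + n^2 − 45m^2 − 35m − 7n)(−4m − 6 − 7n)    [combine like terms]
= 16m^2n + 24mn + 28mn^2 − 4mn^2 − 6n^2 − 7n^3 + 180m^3 + 270m^2 + 315m^2n + 140m^2 + 210m + 245mn + 28mn + 42n + 49n^2    [distributive law]
= 331m^2n + 297mn + 24mn^2 + 43n^2 − 7n^3 + 180m^3 + 410m^2 + 210m + 42n    [combine like terms]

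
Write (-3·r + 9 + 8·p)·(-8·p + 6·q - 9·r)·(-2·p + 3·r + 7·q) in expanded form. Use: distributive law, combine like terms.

(-3·r + 9 + 8·p)·(-8·p + 6·q - 9·r)·(-2·p + 3·r + 7·q)
= (24·p·r - 18·q·r + 27·r^2 - 72·p + 54·q - 81·r - 64·p^2 + 48·p·q - 72·p·r)·(-2·p + 3·r + 7·q)    [distributive law]
= (-48·p·r - 18·q·r + 27·r^2 - 72·p + 54·q - 81·r - 64·p^2 + 48·p·q)·(-2·p + 3·r + 7·q)    [combine like terms]
= 96·p^2·r - 144·p·r^2 - 336·p·q·r + 36·p·q·r - 54·q·r^2 - 126·q^2·r - 54·p·r^2 + 81·r^3 + 189·q·r^2 + 144·p^2 - 216·p·r - 504·p·q - 108·p·q + 162·q·r + 378·q^2 + 162·p·r - 243·r^2 - 567·q·r + 128·p^3 - 192·p^2·r - 448·p^2·q - 96·p^2·q + 144·p·q·r + 336·p·q^2    [distributive law]
= -96·p^2·r - 198·p·r^2 - 156·p·q·r + 135·q·r^2 - 126·q^2·r + 81·r^3 + 144·p^2 - 54·p·r - 612·p·q - 405·q·r + 378·q^2 - 243·r^2 + 128·p^3 - 544·p^2·q + 336·p·q^2    [combine like terms]

-96·p^2·r - 198·p·r^2 - 156·p·q·r + 135·q·r^2 - 126·q^2·r + 81·r^3 + 144·p^2 - 54·p·r - 612·p·q - 405·q·r + 378·q^2 - 243·r^2 + 128·p^3 - 544·p^2·q + 336·p·q^2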